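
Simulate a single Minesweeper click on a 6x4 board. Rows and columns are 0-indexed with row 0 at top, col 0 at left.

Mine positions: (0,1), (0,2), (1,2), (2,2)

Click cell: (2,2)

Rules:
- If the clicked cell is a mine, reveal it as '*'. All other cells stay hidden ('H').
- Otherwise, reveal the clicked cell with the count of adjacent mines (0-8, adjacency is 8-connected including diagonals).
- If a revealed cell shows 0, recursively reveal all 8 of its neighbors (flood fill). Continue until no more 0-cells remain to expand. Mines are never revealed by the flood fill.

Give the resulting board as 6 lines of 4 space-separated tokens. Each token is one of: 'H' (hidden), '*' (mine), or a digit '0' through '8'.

H H H H
H H H H
H H * H
H H H H
H H H H
H H H H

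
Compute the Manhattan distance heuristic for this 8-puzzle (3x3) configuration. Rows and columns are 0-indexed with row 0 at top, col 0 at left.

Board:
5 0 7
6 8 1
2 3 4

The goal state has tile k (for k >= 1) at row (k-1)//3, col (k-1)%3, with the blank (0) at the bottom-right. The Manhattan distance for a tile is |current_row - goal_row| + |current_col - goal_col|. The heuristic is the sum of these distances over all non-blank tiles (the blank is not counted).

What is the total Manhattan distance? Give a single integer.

Tile 5: at (0,0), goal (1,1), distance |0-1|+|0-1| = 2
Tile 7: at (0,2), goal (2,0), distance |0-2|+|2-0| = 4
Tile 6: at (1,0), goal (1,2), distance |1-1|+|0-2| = 2
Tile 8: at (1,1), goal (2,1), distance |1-2|+|1-1| = 1
Tile 1: at (1,2), goal (0,0), distance |1-0|+|2-0| = 3
Tile 2: at (2,0), goal (0,1), distance |2-0|+|0-1| = 3
Tile 3: at (2,1), goal (0,2), distance |2-0|+|1-2| = 3
Tile 4: at (2,2), goal (1,0), distance |2-1|+|2-0| = 3
Sum: 2 + 4 + 2 + 1 + 3 + 3 + 3 + 3 = 21

Answer: 21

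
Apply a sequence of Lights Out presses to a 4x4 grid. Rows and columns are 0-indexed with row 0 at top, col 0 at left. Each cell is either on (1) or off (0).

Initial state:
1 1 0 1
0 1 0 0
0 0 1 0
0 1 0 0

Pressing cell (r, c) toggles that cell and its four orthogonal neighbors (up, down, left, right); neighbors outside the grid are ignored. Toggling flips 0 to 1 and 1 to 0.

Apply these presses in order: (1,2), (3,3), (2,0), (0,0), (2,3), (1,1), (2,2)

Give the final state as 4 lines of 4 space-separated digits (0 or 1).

After press 1 at (1,2):
1 1 1 1
0 0 1 1
0 0 0 0
0 1 0 0

After press 2 at (3,3):
1 1 1 1
0 0 1 1
0 0 0 1
0 1 1 1

After press 3 at (2,0):
1 1 1 1
1 0 1 1
1 1 0 1
1 1 1 1

After press 4 at (0,0):
0 0 1 1
0 0 1 1
1 1 0 1
1 1 1 1

After press 5 at (2,3):
0 0 1 1
0 0 1 0
1 1 1 0
1 1 1 0

After press 6 at (1,1):
0 1 1 1
1 1 0 0
1 0 1 0
1 1 1 0

After press 7 at (2,2):
0 1 1 1
1 1 1 0
1 1 0 1
1 1 0 0

Answer: 0 1 1 1
1 1 1 0
1 1 0 1
1 1 0 0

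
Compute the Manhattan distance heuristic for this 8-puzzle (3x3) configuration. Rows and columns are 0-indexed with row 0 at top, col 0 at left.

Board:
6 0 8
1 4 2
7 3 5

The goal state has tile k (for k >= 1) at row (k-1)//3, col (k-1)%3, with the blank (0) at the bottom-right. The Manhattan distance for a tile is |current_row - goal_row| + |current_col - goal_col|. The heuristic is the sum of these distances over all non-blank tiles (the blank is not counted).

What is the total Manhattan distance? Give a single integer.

Tile 6: at (0,0), goal (1,2), distance |0-1|+|0-2| = 3
Tile 8: at (0,2), goal (2,1), distance |0-2|+|2-1| = 3
Tile 1: at (1,0), goal (0,0), distance |1-0|+|0-0| = 1
Tile 4: at (1,1), goal (1,0), distance |1-1|+|1-0| = 1
Tile 2: at (1,2), goal (0,1), distance |1-0|+|2-1| = 2
Tile 7: at (2,0), goal (2,0), distance |2-2|+|0-0| = 0
Tile 3: at (2,1), goal (0,2), distance |2-0|+|1-2| = 3
Tile 5: at (2,2), goal (1,1), distance |2-1|+|2-1| = 2
Sum: 3 + 3 + 1 + 1 + 2 + 0 + 3 + 2 = 15

Answer: 15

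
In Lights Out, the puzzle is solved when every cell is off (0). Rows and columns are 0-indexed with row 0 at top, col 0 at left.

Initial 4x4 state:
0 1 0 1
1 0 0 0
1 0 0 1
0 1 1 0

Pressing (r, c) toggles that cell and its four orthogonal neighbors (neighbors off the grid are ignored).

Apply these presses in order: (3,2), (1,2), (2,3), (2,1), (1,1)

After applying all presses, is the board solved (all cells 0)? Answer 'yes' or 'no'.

After press 1 at (3,2):
0 1 0 1
1 0 0 0
1 0 1 1
0 0 0 1

After press 2 at (1,2):
0 1 1 1
1 1 1 1
1 0 0 1
0 0 0 1

After press 3 at (2,3):
0 1 1 1
1 1 1 0
1 0 1 0
0 0 0 0

After press 4 at (2,1):
0 1 1 1
1 0 1 0
0 1 0 0
0 1 0 0

After press 5 at (1,1):
0 0 1 1
0 1 0 0
0 0 0 0
0 1 0 0

Lights still on: 4

Answer: no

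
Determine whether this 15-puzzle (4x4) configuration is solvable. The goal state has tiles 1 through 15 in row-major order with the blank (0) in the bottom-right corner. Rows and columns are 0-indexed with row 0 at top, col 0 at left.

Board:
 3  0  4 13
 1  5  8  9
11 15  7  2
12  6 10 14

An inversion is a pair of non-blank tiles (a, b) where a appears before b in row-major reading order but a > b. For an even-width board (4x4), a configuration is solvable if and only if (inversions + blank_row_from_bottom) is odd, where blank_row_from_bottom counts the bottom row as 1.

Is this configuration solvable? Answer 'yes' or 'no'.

Answer: yes

Derivation:
Inversions: 35
Blank is in row 0 (0-indexed from top), which is row 4 counting from the bottom (bottom = 1).
35 + 4 = 39, which is odd, so the puzzle is solvable.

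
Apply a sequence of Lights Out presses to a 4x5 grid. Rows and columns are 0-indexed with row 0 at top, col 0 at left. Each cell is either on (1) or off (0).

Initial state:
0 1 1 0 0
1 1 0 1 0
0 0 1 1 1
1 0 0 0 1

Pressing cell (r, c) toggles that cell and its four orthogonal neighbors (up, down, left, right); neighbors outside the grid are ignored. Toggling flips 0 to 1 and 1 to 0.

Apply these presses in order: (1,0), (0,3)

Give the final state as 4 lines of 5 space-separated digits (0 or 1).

After press 1 at (1,0):
1 1 1 0 0
0 0 0 1 0
1 0 1 1 1
1 0 0 0 1

After press 2 at (0,3):
1 1 0 1 1
0 0 0 0 0
1 0 1 1 1
1 0 0 0 1

Answer: 1 1 0 1 1
0 0 0 0 0
1 0 1 1 1
1 0 0 0 1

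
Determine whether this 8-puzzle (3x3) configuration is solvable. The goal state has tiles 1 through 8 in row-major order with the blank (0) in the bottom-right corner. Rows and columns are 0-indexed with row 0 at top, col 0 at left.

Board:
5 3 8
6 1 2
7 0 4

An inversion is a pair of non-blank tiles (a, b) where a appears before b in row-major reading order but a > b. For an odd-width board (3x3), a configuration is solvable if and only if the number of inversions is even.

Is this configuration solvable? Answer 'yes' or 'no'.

Answer: no

Derivation:
Inversions (pairs i<j in row-major order where tile[i] > tile[j] > 0): 15
15 is odd, so the puzzle is not solvable.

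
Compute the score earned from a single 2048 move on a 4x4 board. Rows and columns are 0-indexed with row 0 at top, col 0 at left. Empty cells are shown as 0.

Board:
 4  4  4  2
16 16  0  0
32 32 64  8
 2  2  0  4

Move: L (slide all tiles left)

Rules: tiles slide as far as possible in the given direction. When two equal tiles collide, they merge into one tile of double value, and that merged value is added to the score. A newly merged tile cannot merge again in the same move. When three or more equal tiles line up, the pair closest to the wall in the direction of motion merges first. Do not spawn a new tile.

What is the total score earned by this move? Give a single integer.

Slide left:
row 0: [4, 4, 4, 2] -> [8, 4, 2, 0]  score +8 (running 8)
row 1: [16, 16, 0, 0] -> [32, 0, 0, 0]  score +32 (running 40)
row 2: [32, 32, 64, 8] -> [64, 64, 8, 0]  score +64 (running 104)
row 3: [2, 2, 0, 4] -> [4, 4, 0, 0]  score +4 (running 108)
Board after move:
 8  4  2  0
32  0  0  0
64 64  8  0
 4  4  0  0

Answer: 108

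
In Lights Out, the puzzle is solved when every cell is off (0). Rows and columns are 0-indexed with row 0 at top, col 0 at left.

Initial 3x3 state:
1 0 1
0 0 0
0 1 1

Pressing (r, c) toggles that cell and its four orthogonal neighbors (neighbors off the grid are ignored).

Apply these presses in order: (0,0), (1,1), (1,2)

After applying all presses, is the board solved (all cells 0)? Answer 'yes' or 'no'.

Answer: yes

Derivation:
After press 1 at (0,0):
0 1 1
1 0 0
0 1 1

After press 2 at (1,1):
0 0 1
0 1 1
0 0 1

After press 3 at (1,2):
0 0 0
0 0 0
0 0 0

Lights still on: 0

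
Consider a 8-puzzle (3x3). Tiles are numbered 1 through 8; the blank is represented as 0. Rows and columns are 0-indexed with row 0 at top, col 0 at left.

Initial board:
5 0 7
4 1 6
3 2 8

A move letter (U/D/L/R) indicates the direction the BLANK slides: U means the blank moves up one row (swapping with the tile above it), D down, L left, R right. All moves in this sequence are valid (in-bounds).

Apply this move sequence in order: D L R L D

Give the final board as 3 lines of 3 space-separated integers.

After move 1 (D):
5 1 7
4 0 6
3 2 8

After move 2 (L):
5 1 7
0 4 6
3 2 8

After move 3 (R):
5 1 7
4 0 6
3 2 8

After move 4 (L):
5 1 7
0 4 6
3 2 8

After move 5 (D):
5 1 7
3 4 6
0 2 8

Answer: 5 1 7
3 4 6
0 2 8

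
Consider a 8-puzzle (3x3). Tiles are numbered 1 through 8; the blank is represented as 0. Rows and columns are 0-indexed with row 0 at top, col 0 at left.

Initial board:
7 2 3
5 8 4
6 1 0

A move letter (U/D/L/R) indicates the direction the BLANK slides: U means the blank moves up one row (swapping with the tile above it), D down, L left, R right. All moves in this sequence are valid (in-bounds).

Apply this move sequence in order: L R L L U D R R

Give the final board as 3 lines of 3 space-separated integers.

Answer: 7 2 3
5 8 4
6 1 0

Derivation:
After move 1 (L):
7 2 3
5 8 4
6 0 1

After move 2 (R):
7 2 3
5 8 4
6 1 0

After move 3 (L):
7 2 3
5 8 4
6 0 1

After move 4 (L):
7 2 3
5 8 4
0 6 1

After move 5 (U):
7 2 3
0 8 4
5 6 1

After move 6 (D):
7 2 3
5 8 4
0 6 1

After move 7 (R):
7 2 3
5 8 4
6 0 1

After move 8 (R):
7 2 3
5 8 4
6 1 0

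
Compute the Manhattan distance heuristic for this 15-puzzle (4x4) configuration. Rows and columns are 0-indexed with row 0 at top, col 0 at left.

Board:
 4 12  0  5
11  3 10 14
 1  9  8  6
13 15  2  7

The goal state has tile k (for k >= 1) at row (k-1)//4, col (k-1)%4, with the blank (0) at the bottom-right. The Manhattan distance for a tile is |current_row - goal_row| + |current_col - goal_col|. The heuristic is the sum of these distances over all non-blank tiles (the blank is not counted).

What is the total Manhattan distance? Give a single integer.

Tile 4: (0,0)->(0,3) = 3
Tile 12: (0,1)->(2,3) = 4
Tile 5: (0,3)->(1,0) = 4
Tile 11: (1,0)->(2,2) = 3
Tile 3: (1,1)->(0,2) = 2
Tile 10: (1,2)->(2,1) = 2
Tile 14: (1,3)->(3,1) = 4
Tile 1: (2,0)->(0,0) = 2
Tile 9: (2,1)->(2,0) = 1
Tile 8: (2,2)->(1,3) = 2
Tile 6: (2,3)->(1,1) = 3
Tile 13: (3,0)->(3,0) = 0
Tile 15: (3,1)->(3,2) = 1
Tile 2: (3,2)->(0,1) = 4
Tile 7: (3,3)->(1,2) = 3
Sum: 3 + 4 + 4 + 3 + 2 + 2 + 4 + 2 + 1 + 2 + 3 + 0 + 1 + 4 + 3 = 38

Answer: 38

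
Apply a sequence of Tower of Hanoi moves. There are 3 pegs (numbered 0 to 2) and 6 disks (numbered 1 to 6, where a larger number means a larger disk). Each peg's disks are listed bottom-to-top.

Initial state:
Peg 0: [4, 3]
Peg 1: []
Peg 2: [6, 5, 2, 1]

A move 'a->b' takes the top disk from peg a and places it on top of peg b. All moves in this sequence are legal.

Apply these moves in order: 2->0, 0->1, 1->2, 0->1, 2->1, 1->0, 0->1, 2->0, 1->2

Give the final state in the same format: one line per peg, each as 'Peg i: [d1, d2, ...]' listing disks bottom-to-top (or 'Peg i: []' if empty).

Answer: Peg 0: [4, 2]
Peg 1: [3]
Peg 2: [6, 5, 1]

Derivation:
After move 1 (2->0):
Peg 0: [4, 3, 1]
Peg 1: []
Peg 2: [6, 5, 2]

After move 2 (0->1):
Peg 0: [4, 3]
Peg 1: [1]
Peg 2: [6, 5, 2]

After move 3 (1->2):
Peg 0: [4, 3]
Peg 1: []
Peg 2: [6, 5, 2, 1]

After move 4 (0->1):
Peg 0: [4]
Peg 1: [3]
Peg 2: [6, 5, 2, 1]

After move 5 (2->1):
Peg 0: [4]
Peg 1: [3, 1]
Peg 2: [6, 5, 2]

After move 6 (1->0):
Peg 0: [4, 1]
Peg 1: [3]
Peg 2: [6, 5, 2]

After move 7 (0->1):
Peg 0: [4]
Peg 1: [3, 1]
Peg 2: [6, 5, 2]

After move 8 (2->0):
Peg 0: [4, 2]
Peg 1: [3, 1]
Peg 2: [6, 5]

After move 9 (1->2):
Peg 0: [4, 2]
Peg 1: [3]
Peg 2: [6, 5, 1]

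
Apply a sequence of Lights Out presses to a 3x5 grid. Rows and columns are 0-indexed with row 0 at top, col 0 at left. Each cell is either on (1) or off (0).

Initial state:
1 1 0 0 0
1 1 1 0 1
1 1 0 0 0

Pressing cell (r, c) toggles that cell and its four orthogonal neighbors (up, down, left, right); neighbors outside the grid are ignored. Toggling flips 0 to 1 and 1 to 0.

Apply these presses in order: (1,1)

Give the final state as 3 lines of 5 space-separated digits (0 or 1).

After press 1 at (1,1):
1 0 0 0 0
0 0 0 0 1
1 0 0 0 0

Answer: 1 0 0 0 0
0 0 0 0 1
1 0 0 0 0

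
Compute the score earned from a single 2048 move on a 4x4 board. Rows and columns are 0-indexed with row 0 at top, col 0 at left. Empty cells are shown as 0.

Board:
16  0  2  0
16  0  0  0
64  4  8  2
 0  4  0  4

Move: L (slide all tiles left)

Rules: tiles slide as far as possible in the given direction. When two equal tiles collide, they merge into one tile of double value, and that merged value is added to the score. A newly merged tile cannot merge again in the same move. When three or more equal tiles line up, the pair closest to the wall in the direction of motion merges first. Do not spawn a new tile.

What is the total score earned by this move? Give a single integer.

Slide left:
row 0: [16, 0, 2, 0] -> [16, 2, 0, 0]  score +0 (running 0)
row 1: [16, 0, 0, 0] -> [16, 0, 0, 0]  score +0 (running 0)
row 2: [64, 4, 8, 2] -> [64, 4, 8, 2]  score +0 (running 0)
row 3: [0, 4, 0, 4] -> [8, 0, 0, 0]  score +8 (running 8)
Board after move:
16  2  0  0
16  0  0  0
64  4  8  2
 8  0  0  0

Answer: 8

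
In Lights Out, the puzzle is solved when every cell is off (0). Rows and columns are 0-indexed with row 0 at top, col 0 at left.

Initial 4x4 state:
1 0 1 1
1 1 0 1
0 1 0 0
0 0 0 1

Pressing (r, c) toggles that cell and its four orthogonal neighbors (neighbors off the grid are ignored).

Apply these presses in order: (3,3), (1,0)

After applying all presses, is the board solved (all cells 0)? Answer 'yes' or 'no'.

Answer: no

Derivation:
After press 1 at (3,3):
1 0 1 1
1 1 0 1
0 1 0 1
0 0 1 0

After press 2 at (1,0):
0 0 1 1
0 0 0 1
1 1 0 1
0 0 1 0

Lights still on: 7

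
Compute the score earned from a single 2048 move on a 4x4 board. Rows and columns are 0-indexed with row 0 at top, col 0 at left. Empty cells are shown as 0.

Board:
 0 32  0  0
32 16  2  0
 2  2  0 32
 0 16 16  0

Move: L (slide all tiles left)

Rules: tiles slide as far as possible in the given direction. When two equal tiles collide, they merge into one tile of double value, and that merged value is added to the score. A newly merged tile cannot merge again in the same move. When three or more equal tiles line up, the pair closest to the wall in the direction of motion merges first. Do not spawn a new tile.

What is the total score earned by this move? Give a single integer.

Answer: 36

Derivation:
Slide left:
row 0: [0, 32, 0, 0] -> [32, 0, 0, 0]  score +0 (running 0)
row 1: [32, 16, 2, 0] -> [32, 16, 2, 0]  score +0 (running 0)
row 2: [2, 2, 0, 32] -> [4, 32, 0, 0]  score +4 (running 4)
row 3: [0, 16, 16, 0] -> [32, 0, 0, 0]  score +32 (running 36)
Board after move:
32  0  0  0
32 16  2  0
 4 32  0  0
32  0  0  0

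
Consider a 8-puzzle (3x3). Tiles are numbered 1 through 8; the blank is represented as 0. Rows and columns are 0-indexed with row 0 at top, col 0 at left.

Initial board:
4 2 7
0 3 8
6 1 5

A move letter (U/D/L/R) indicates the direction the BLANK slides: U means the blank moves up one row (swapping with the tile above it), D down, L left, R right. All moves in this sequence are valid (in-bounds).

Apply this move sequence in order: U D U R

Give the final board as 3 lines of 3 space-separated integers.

After move 1 (U):
0 2 7
4 3 8
6 1 5

After move 2 (D):
4 2 7
0 3 8
6 1 5

After move 3 (U):
0 2 7
4 3 8
6 1 5

After move 4 (R):
2 0 7
4 3 8
6 1 5

Answer: 2 0 7
4 3 8
6 1 5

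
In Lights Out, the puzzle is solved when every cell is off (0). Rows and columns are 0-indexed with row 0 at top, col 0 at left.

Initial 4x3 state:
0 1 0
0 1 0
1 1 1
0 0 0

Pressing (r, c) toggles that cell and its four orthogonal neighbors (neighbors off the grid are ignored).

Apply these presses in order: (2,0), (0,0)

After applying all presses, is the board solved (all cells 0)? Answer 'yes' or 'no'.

Answer: no

Derivation:
After press 1 at (2,0):
0 1 0
1 1 0
0 0 1
1 0 0

After press 2 at (0,0):
1 0 0
0 1 0
0 0 1
1 0 0

Lights still on: 4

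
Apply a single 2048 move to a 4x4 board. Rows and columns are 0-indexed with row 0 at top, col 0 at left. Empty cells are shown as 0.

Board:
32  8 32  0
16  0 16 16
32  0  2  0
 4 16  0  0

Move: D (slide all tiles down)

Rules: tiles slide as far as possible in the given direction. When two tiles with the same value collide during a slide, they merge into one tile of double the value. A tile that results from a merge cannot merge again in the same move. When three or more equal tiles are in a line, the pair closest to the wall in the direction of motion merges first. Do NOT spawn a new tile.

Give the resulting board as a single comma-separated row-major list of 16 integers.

Slide down:
col 0: [32, 16, 32, 4] -> [32, 16, 32, 4]
col 1: [8, 0, 0, 16] -> [0, 0, 8, 16]
col 2: [32, 16, 2, 0] -> [0, 32, 16, 2]
col 3: [0, 16, 0, 0] -> [0, 0, 0, 16]

Answer: 32, 0, 0, 0, 16, 0, 32, 0, 32, 8, 16, 0, 4, 16, 2, 16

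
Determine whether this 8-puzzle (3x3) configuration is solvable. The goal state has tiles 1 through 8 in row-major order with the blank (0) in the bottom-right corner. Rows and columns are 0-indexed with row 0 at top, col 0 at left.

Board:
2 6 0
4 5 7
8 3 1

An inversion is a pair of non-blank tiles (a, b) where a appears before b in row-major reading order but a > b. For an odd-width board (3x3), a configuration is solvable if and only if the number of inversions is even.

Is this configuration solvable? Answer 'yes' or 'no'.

Answer: yes

Derivation:
Inversions (pairs i<j in row-major order where tile[i] > tile[j] > 0): 14
14 is even, so the puzzle is solvable.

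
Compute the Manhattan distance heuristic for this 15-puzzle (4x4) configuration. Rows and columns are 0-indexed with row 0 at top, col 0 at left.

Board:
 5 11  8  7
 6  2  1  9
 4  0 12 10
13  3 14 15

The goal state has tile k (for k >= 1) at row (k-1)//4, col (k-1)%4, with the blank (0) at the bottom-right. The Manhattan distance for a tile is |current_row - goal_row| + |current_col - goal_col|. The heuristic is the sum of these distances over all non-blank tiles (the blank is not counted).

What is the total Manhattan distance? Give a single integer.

Answer: 31

Derivation:
Tile 5: (0,0)->(1,0) = 1
Tile 11: (0,1)->(2,2) = 3
Tile 8: (0,2)->(1,3) = 2
Tile 7: (0,3)->(1,2) = 2
Tile 6: (1,0)->(1,1) = 1
Tile 2: (1,1)->(0,1) = 1
Tile 1: (1,2)->(0,0) = 3
Tile 9: (1,3)->(2,0) = 4
Tile 4: (2,0)->(0,3) = 5
Tile 12: (2,2)->(2,3) = 1
Tile 10: (2,3)->(2,1) = 2
Tile 13: (3,0)->(3,0) = 0
Tile 3: (3,1)->(0,2) = 4
Tile 14: (3,2)->(3,1) = 1
Tile 15: (3,3)->(3,2) = 1
Sum: 1 + 3 + 2 + 2 + 1 + 1 + 3 + 4 + 5 + 1 + 2 + 0 + 4 + 1 + 1 = 31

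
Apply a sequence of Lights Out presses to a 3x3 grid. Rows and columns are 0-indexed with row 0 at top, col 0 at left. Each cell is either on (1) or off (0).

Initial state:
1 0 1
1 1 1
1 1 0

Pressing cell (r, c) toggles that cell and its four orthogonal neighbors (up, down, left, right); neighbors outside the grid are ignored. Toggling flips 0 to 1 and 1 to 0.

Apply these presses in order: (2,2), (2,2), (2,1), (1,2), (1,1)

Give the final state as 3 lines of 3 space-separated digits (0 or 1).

Answer: 1 1 0
0 0 1
0 1 0

Derivation:
After press 1 at (2,2):
1 0 1
1 1 0
1 0 1

After press 2 at (2,2):
1 0 1
1 1 1
1 1 0

After press 3 at (2,1):
1 0 1
1 0 1
0 0 1

After press 4 at (1,2):
1 0 0
1 1 0
0 0 0

After press 5 at (1,1):
1 1 0
0 0 1
0 1 0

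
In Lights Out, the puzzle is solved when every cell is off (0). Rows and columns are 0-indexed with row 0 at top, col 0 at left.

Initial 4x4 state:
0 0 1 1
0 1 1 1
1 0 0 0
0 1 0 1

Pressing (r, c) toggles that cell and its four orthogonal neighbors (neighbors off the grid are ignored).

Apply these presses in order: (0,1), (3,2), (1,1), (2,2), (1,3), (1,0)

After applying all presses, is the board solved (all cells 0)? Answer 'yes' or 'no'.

After press 1 at (0,1):
1 1 0 1
0 0 1 1
1 0 0 0
0 1 0 1

After press 2 at (3,2):
1 1 0 1
0 0 1 1
1 0 1 0
0 0 1 0

After press 3 at (1,1):
1 0 0 1
1 1 0 1
1 1 1 0
0 0 1 0

After press 4 at (2,2):
1 0 0 1
1 1 1 1
1 0 0 1
0 0 0 0

After press 5 at (1,3):
1 0 0 0
1 1 0 0
1 0 0 0
0 0 0 0

After press 6 at (1,0):
0 0 0 0
0 0 0 0
0 0 0 0
0 0 0 0

Lights still on: 0

Answer: yes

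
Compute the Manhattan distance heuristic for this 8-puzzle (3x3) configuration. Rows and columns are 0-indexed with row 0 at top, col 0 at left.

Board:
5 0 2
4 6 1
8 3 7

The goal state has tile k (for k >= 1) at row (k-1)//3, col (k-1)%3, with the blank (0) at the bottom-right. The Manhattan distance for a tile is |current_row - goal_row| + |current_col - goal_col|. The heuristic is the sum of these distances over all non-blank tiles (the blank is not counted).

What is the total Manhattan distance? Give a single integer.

Tile 5: at (0,0), goal (1,1), distance |0-1|+|0-1| = 2
Tile 2: at (0,2), goal (0,1), distance |0-0|+|2-1| = 1
Tile 4: at (1,0), goal (1,0), distance |1-1|+|0-0| = 0
Tile 6: at (1,1), goal (1,2), distance |1-1|+|1-2| = 1
Tile 1: at (1,2), goal (0,0), distance |1-0|+|2-0| = 3
Tile 8: at (2,0), goal (2,1), distance |2-2|+|0-1| = 1
Tile 3: at (2,1), goal (0,2), distance |2-0|+|1-2| = 3
Tile 7: at (2,2), goal (2,0), distance |2-2|+|2-0| = 2
Sum: 2 + 1 + 0 + 1 + 3 + 1 + 3 + 2 = 13

Answer: 13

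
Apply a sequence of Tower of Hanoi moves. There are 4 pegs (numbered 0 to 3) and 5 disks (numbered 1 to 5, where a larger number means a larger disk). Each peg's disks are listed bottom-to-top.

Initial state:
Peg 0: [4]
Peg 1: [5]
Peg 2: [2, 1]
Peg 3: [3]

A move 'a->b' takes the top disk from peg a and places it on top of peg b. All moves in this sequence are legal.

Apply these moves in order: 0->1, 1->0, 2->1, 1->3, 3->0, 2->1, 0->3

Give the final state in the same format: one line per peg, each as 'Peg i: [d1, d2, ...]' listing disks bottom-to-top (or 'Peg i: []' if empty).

Answer: Peg 0: [4]
Peg 1: [5, 2]
Peg 2: []
Peg 3: [3, 1]

Derivation:
After move 1 (0->1):
Peg 0: []
Peg 1: [5, 4]
Peg 2: [2, 1]
Peg 3: [3]

After move 2 (1->0):
Peg 0: [4]
Peg 1: [5]
Peg 2: [2, 1]
Peg 3: [3]

After move 3 (2->1):
Peg 0: [4]
Peg 1: [5, 1]
Peg 2: [2]
Peg 3: [3]

After move 4 (1->3):
Peg 0: [4]
Peg 1: [5]
Peg 2: [2]
Peg 3: [3, 1]

After move 5 (3->0):
Peg 0: [4, 1]
Peg 1: [5]
Peg 2: [2]
Peg 3: [3]

After move 6 (2->1):
Peg 0: [4, 1]
Peg 1: [5, 2]
Peg 2: []
Peg 3: [3]

After move 7 (0->3):
Peg 0: [4]
Peg 1: [5, 2]
Peg 2: []
Peg 3: [3, 1]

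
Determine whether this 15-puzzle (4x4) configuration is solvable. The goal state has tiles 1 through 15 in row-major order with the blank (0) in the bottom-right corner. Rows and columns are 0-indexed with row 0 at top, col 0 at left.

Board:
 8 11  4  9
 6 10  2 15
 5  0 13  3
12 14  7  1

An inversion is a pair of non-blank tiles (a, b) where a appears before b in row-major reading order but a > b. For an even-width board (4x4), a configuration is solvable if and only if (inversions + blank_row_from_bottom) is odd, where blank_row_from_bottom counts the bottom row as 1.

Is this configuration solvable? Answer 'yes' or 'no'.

Inversions: 54
Blank is in row 2 (0-indexed from top), which is row 2 counting from the bottom (bottom = 1).
54 + 2 = 56, which is even, so the puzzle is not solvable.

Answer: no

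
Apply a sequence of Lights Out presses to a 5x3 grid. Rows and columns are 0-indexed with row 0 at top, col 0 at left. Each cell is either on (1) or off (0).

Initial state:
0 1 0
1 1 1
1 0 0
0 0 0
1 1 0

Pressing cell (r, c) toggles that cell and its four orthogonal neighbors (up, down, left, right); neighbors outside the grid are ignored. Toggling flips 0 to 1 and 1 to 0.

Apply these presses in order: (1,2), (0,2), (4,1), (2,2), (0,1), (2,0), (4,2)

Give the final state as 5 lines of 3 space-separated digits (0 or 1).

Answer: 1 1 1
0 1 0
0 0 0
1 1 0
0 1 0

Derivation:
After press 1 at (1,2):
0 1 1
1 0 0
1 0 1
0 0 0
1 1 0

After press 2 at (0,2):
0 0 0
1 0 1
1 0 1
0 0 0
1 1 0

After press 3 at (4,1):
0 0 0
1 0 1
1 0 1
0 1 0
0 0 1

After press 4 at (2,2):
0 0 0
1 0 0
1 1 0
0 1 1
0 0 1

After press 5 at (0,1):
1 1 1
1 1 0
1 1 0
0 1 1
0 0 1

After press 6 at (2,0):
1 1 1
0 1 0
0 0 0
1 1 1
0 0 1

After press 7 at (4,2):
1 1 1
0 1 0
0 0 0
1 1 0
0 1 0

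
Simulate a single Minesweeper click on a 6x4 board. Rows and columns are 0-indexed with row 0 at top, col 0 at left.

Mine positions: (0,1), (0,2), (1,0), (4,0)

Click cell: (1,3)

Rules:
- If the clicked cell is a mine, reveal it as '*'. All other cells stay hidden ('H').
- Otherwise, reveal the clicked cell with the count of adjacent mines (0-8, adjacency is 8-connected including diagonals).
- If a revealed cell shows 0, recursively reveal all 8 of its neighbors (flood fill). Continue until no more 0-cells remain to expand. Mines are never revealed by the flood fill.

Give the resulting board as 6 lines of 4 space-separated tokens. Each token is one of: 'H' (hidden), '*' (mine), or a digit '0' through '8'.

H H H H
H H H 1
H H H H
H H H H
H H H H
H H H H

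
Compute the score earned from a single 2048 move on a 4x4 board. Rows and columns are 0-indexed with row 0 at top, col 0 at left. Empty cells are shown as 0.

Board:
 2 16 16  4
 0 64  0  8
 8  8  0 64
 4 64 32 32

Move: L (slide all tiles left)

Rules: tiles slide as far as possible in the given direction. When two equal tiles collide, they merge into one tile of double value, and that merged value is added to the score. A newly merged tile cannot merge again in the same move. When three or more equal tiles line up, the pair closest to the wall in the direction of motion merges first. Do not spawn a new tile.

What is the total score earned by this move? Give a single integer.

Slide left:
row 0: [2, 16, 16, 4] -> [2, 32, 4, 0]  score +32 (running 32)
row 1: [0, 64, 0, 8] -> [64, 8, 0, 0]  score +0 (running 32)
row 2: [8, 8, 0, 64] -> [16, 64, 0, 0]  score +16 (running 48)
row 3: [4, 64, 32, 32] -> [4, 64, 64, 0]  score +64 (running 112)
Board after move:
 2 32  4  0
64  8  0  0
16 64  0  0
 4 64 64  0

Answer: 112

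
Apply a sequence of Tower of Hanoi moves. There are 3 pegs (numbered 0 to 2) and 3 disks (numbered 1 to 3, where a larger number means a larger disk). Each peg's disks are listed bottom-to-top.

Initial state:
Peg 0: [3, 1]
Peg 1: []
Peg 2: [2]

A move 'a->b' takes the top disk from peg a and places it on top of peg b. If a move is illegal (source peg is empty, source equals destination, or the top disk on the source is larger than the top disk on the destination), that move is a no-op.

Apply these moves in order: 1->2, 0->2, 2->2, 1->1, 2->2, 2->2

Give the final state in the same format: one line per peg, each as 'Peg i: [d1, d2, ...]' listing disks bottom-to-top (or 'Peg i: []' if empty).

After move 1 (1->2):
Peg 0: [3, 1]
Peg 1: []
Peg 2: [2]

After move 2 (0->2):
Peg 0: [3]
Peg 1: []
Peg 2: [2, 1]

After move 3 (2->2):
Peg 0: [3]
Peg 1: []
Peg 2: [2, 1]

After move 4 (1->1):
Peg 0: [3]
Peg 1: []
Peg 2: [2, 1]

After move 5 (2->2):
Peg 0: [3]
Peg 1: []
Peg 2: [2, 1]

After move 6 (2->2):
Peg 0: [3]
Peg 1: []
Peg 2: [2, 1]

Answer: Peg 0: [3]
Peg 1: []
Peg 2: [2, 1]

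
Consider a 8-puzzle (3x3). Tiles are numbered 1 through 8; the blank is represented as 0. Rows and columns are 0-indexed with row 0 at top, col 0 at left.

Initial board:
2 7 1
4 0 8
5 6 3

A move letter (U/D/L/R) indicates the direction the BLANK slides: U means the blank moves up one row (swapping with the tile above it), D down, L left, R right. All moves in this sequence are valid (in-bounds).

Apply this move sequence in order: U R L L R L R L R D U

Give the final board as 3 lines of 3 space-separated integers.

After move 1 (U):
2 0 1
4 7 8
5 6 3

After move 2 (R):
2 1 0
4 7 8
5 6 3

After move 3 (L):
2 0 1
4 7 8
5 6 3

After move 4 (L):
0 2 1
4 7 8
5 6 3

After move 5 (R):
2 0 1
4 7 8
5 6 3

After move 6 (L):
0 2 1
4 7 8
5 6 3

After move 7 (R):
2 0 1
4 7 8
5 6 3

After move 8 (L):
0 2 1
4 7 8
5 6 3

After move 9 (R):
2 0 1
4 7 8
5 6 3

After move 10 (D):
2 7 1
4 0 8
5 6 3

After move 11 (U):
2 0 1
4 7 8
5 6 3

Answer: 2 0 1
4 7 8
5 6 3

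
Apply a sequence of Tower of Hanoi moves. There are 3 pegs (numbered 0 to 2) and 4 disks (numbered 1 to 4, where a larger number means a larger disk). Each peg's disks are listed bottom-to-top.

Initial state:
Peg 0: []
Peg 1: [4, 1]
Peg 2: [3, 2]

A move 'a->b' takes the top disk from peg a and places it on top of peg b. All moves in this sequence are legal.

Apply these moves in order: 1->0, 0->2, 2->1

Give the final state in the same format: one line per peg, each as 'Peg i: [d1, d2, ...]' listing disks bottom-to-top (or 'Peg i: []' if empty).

Answer: Peg 0: []
Peg 1: [4, 1]
Peg 2: [3, 2]

Derivation:
After move 1 (1->0):
Peg 0: [1]
Peg 1: [4]
Peg 2: [3, 2]

After move 2 (0->2):
Peg 0: []
Peg 1: [4]
Peg 2: [3, 2, 1]

After move 3 (2->1):
Peg 0: []
Peg 1: [4, 1]
Peg 2: [3, 2]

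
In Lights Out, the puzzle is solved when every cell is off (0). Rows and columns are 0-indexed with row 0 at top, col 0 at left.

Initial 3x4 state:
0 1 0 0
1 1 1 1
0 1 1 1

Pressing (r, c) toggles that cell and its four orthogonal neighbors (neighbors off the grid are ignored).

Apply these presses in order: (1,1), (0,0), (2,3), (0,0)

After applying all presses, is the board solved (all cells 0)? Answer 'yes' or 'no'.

After press 1 at (1,1):
0 0 0 0
0 0 0 1
0 0 1 1

After press 2 at (0,0):
1 1 0 0
1 0 0 1
0 0 1 1

After press 3 at (2,3):
1 1 0 0
1 0 0 0
0 0 0 0

After press 4 at (0,0):
0 0 0 0
0 0 0 0
0 0 0 0

Lights still on: 0

Answer: yes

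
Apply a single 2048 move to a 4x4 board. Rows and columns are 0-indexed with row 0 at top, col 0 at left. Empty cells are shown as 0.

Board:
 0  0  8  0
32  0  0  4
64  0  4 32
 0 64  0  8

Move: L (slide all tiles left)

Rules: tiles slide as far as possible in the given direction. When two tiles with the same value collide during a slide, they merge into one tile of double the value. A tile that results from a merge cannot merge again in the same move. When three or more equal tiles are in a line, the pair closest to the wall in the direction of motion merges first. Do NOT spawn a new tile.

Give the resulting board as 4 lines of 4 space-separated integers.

Slide left:
row 0: [0, 0, 8, 0] -> [8, 0, 0, 0]
row 1: [32, 0, 0, 4] -> [32, 4, 0, 0]
row 2: [64, 0, 4, 32] -> [64, 4, 32, 0]
row 3: [0, 64, 0, 8] -> [64, 8, 0, 0]

Answer:  8  0  0  0
32  4  0  0
64  4 32  0
64  8  0  0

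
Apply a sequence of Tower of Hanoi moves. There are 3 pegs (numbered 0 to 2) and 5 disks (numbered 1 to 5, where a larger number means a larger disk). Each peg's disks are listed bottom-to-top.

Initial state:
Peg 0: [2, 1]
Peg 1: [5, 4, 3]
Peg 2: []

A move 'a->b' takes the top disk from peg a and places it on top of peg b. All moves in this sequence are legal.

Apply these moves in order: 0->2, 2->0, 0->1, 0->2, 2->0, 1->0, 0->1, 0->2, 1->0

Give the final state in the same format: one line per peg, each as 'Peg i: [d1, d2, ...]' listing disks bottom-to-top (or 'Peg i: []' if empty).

Answer: Peg 0: [1]
Peg 1: [5, 4, 3]
Peg 2: [2]

Derivation:
After move 1 (0->2):
Peg 0: [2]
Peg 1: [5, 4, 3]
Peg 2: [1]

After move 2 (2->0):
Peg 0: [2, 1]
Peg 1: [5, 4, 3]
Peg 2: []

After move 3 (0->1):
Peg 0: [2]
Peg 1: [5, 4, 3, 1]
Peg 2: []

After move 4 (0->2):
Peg 0: []
Peg 1: [5, 4, 3, 1]
Peg 2: [2]

After move 5 (2->0):
Peg 0: [2]
Peg 1: [5, 4, 3, 1]
Peg 2: []

After move 6 (1->0):
Peg 0: [2, 1]
Peg 1: [5, 4, 3]
Peg 2: []

After move 7 (0->1):
Peg 0: [2]
Peg 1: [5, 4, 3, 1]
Peg 2: []

After move 8 (0->2):
Peg 0: []
Peg 1: [5, 4, 3, 1]
Peg 2: [2]

After move 9 (1->0):
Peg 0: [1]
Peg 1: [5, 4, 3]
Peg 2: [2]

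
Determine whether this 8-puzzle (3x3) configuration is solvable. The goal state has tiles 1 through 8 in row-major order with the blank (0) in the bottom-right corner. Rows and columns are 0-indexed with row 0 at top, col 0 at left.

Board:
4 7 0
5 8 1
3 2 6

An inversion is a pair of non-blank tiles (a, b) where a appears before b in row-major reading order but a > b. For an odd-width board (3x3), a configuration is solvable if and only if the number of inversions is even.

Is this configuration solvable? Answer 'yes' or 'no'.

Answer: yes

Derivation:
Inversions (pairs i<j in row-major order where tile[i] > tile[j] > 0): 16
16 is even, so the puzzle is solvable.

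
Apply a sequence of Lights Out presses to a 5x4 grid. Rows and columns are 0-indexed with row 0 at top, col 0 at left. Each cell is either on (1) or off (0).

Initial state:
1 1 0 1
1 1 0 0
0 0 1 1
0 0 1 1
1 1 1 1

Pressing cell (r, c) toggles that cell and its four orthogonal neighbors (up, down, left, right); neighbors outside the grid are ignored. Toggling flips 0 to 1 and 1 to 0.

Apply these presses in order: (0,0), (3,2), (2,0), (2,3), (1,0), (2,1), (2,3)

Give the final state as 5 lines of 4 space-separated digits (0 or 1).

After press 1 at (0,0):
0 0 0 1
0 1 0 0
0 0 1 1
0 0 1 1
1 1 1 1

After press 2 at (3,2):
0 0 0 1
0 1 0 0
0 0 0 1
0 1 0 0
1 1 0 1

After press 3 at (2,0):
0 0 0 1
1 1 0 0
1 1 0 1
1 1 0 0
1 1 0 1

After press 4 at (2,3):
0 0 0 1
1 1 0 1
1 1 1 0
1 1 0 1
1 1 0 1

After press 5 at (1,0):
1 0 0 1
0 0 0 1
0 1 1 0
1 1 0 1
1 1 0 1

After press 6 at (2,1):
1 0 0 1
0 1 0 1
1 0 0 0
1 0 0 1
1 1 0 1

After press 7 at (2,3):
1 0 0 1
0 1 0 0
1 0 1 1
1 0 0 0
1 1 0 1

Answer: 1 0 0 1
0 1 0 0
1 0 1 1
1 0 0 0
1 1 0 1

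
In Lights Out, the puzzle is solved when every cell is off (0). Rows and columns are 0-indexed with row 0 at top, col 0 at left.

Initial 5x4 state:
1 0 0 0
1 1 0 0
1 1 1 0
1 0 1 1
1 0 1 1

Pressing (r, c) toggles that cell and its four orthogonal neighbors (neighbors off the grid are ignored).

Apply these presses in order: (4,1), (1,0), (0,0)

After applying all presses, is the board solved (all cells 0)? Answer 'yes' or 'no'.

Answer: no

Derivation:
After press 1 at (4,1):
1 0 0 0
1 1 0 0
1 1 1 0
1 1 1 1
0 1 0 1

After press 2 at (1,0):
0 0 0 0
0 0 0 0
0 1 1 0
1 1 1 1
0 1 0 1

After press 3 at (0,0):
1 1 0 0
1 0 0 0
0 1 1 0
1 1 1 1
0 1 0 1

Lights still on: 11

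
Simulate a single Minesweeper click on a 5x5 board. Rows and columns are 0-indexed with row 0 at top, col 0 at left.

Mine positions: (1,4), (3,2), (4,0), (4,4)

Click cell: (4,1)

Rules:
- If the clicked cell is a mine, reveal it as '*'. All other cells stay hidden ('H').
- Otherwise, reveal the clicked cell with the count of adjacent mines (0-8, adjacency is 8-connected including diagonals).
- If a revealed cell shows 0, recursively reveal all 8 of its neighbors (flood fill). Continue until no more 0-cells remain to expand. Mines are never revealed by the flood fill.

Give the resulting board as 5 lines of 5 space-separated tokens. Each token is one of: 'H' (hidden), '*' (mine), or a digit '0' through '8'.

H H H H H
H H H H H
H H H H H
H H H H H
H 2 H H H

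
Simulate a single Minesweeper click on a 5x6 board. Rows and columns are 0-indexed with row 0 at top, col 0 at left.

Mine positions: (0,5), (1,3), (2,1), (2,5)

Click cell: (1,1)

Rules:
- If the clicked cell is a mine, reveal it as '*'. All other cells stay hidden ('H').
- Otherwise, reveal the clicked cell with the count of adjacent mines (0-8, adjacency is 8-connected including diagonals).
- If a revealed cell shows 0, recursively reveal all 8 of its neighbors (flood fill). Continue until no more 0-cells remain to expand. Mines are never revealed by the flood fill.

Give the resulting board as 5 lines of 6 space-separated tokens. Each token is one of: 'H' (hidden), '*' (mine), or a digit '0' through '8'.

H H H H H H
H 1 H H H H
H H H H H H
H H H H H H
H H H H H H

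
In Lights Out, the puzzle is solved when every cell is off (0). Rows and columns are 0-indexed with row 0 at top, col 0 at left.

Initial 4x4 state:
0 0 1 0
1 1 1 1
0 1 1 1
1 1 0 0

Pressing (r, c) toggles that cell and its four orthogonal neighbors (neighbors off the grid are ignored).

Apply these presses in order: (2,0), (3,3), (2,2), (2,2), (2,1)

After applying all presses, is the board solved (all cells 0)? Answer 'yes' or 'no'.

After press 1 at (2,0):
0 0 1 0
0 1 1 1
1 0 1 1
0 1 0 0

After press 2 at (3,3):
0 0 1 0
0 1 1 1
1 0 1 0
0 1 1 1

After press 3 at (2,2):
0 0 1 0
0 1 0 1
1 1 0 1
0 1 0 1

After press 4 at (2,2):
0 0 1 0
0 1 1 1
1 0 1 0
0 1 1 1

After press 5 at (2,1):
0 0 1 0
0 0 1 1
0 1 0 0
0 0 1 1

Lights still on: 6

Answer: no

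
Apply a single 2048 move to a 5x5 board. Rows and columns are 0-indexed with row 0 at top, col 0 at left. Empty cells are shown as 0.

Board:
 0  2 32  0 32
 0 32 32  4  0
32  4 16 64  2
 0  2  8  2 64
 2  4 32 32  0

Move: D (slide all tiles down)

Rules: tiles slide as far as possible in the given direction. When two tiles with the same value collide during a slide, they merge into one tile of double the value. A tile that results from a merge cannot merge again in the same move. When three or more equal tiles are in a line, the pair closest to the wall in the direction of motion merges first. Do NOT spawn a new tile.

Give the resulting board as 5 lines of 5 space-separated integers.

Slide down:
col 0: [0, 0, 32, 0, 2] -> [0, 0, 0, 32, 2]
col 1: [2, 32, 4, 2, 4] -> [2, 32, 4, 2, 4]
col 2: [32, 32, 16, 8, 32] -> [0, 64, 16, 8, 32]
col 3: [0, 4, 64, 2, 32] -> [0, 4, 64, 2, 32]
col 4: [32, 0, 2, 64, 0] -> [0, 0, 32, 2, 64]

Answer:  0  2  0  0  0
 0 32 64  4  0
 0  4 16 64 32
32  2  8  2  2
 2  4 32 32 64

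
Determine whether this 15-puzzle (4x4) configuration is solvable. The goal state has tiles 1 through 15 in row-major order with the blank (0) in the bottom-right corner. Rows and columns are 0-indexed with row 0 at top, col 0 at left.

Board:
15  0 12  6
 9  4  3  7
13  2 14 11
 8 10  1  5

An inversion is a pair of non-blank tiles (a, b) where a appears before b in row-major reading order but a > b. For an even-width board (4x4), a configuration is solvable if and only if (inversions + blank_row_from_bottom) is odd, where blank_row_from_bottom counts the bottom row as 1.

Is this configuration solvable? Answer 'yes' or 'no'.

Answer: yes

Derivation:
Inversions: 65
Blank is in row 0 (0-indexed from top), which is row 4 counting from the bottom (bottom = 1).
65 + 4 = 69, which is odd, so the puzzle is solvable.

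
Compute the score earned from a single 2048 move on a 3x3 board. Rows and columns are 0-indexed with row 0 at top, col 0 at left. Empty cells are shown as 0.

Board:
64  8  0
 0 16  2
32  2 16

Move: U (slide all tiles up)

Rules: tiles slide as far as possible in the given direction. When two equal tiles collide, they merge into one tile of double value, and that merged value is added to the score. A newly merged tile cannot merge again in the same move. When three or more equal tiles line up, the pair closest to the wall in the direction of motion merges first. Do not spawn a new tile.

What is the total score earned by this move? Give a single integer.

Slide up:
col 0: [64, 0, 32] -> [64, 32, 0]  score +0 (running 0)
col 1: [8, 16, 2] -> [8, 16, 2]  score +0 (running 0)
col 2: [0, 2, 16] -> [2, 16, 0]  score +0 (running 0)
Board after move:
64  8  2
32 16 16
 0  2  0

Answer: 0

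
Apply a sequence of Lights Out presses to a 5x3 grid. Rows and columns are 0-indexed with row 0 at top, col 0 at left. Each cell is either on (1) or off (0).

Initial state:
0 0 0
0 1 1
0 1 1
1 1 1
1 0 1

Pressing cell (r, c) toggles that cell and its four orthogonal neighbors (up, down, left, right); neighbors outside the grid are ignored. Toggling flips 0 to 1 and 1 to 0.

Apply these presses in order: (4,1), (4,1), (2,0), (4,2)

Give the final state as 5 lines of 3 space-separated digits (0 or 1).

Answer: 0 0 0
1 1 1
1 0 1
0 1 0
1 1 0

Derivation:
After press 1 at (4,1):
0 0 0
0 1 1
0 1 1
1 0 1
0 1 0

After press 2 at (4,1):
0 0 0
0 1 1
0 1 1
1 1 1
1 0 1

After press 3 at (2,0):
0 0 0
1 1 1
1 0 1
0 1 1
1 0 1

After press 4 at (4,2):
0 0 0
1 1 1
1 0 1
0 1 0
1 1 0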